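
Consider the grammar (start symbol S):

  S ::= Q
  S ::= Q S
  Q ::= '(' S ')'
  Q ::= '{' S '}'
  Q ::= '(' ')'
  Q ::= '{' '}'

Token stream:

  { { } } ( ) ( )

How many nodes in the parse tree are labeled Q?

[S [Q { [S [Q { }]] }] [S [Q ( )] [S [Q ( )]]]]

4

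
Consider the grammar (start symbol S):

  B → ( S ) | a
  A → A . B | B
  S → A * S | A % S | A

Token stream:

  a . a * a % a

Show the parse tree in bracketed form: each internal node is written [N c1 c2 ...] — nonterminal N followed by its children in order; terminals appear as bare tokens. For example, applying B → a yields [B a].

S
A * S
A . B * S
B . B * S
a . B * S
a . a * S
a . a * A % S
a . a * B % S
a . a * a % S
a . a * a % A
a . a * a % B
a . a * a % a

[S [A [A [B a]] . [B a]] * [S [A [B a]] % [S [A [B a]]]]]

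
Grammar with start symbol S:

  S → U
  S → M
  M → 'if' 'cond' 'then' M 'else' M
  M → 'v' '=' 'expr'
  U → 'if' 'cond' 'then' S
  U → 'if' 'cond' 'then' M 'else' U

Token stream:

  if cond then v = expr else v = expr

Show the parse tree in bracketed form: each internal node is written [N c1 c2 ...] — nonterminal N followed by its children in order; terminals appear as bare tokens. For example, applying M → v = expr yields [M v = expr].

[S [M if cond then [M v = expr] else [M v = expr]]]

S
M
if cond then M else M
if cond then v = expr else M
if cond then v = expr else v = expr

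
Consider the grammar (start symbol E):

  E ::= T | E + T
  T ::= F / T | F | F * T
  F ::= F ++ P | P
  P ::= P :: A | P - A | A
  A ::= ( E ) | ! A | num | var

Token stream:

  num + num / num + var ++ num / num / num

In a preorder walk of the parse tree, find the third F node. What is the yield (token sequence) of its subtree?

[E [E [E [T [F [P [A num]]]]] + [T [F [P [A num]]] / [T [F [P [A num]]]]]] + [T [F [F [P [A var]]] ++ [P [A num]]] / [T [F [P [A num]]] / [T [F [P [A num]]]]]]]

num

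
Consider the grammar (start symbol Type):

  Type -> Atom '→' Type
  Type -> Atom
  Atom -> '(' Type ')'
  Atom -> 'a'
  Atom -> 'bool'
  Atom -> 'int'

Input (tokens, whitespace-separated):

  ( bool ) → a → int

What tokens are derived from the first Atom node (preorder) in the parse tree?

[Type [Atom ( [Type [Atom bool]] )] → [Type [Atom a] → [Type [Atom int]]]]

( bool )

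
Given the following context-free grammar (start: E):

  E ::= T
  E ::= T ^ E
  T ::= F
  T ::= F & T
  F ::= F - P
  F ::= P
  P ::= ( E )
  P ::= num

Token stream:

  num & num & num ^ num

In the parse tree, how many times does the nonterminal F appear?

4

[E [T [F [P num]] & [T [F [P num]] & [T [F [P num]]]]] ^ [E [T [F [P num]]]]]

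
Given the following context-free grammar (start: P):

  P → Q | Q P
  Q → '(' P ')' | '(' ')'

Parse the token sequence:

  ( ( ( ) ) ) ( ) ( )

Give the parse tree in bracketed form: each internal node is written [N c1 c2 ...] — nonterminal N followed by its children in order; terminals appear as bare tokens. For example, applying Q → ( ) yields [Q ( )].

P
Q P
( P ) P
( Q ) P
( ( P ) ) P
( ( Q ) ) P
( ( ( ) ) ) P
( ( ( ) ) ) Q P
( ( ( ) ) ) ( ) P
( ( ( ) ) ) ( ) Q
( ( ( ) ) ) ( ) ( )

[P [Q ( [P [Q ( [P [Q ( )]] )]] )] [P [Q ( )] [P [Q ( )]]]]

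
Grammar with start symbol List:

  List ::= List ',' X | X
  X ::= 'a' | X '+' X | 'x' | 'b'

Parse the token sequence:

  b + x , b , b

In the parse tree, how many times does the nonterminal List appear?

[List [List [List [X [X b] + [X x]]] , [X b]] , [X b]]

3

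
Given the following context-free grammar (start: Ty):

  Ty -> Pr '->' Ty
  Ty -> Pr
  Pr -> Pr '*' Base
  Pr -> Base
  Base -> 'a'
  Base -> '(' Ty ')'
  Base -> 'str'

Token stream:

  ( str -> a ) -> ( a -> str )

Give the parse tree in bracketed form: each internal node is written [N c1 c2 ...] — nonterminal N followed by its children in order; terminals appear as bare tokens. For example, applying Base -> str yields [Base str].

Ty
Pr -> Ty
Base -> Ty
( Ty ) -> Ty
( Pr -> Ty ) -> Ty
( Base -> Ty ) -> Ty
( str -> Ty ) -> Ty
( str -> Pr ) -> Ty
( str -> Base ) -> Ty
( str -> a ) -> Ty
( str -> a ) -> Pr
( str -> a ) -> Base
( str -> a ) -> ( Ty )
( str -> a ) -> ( Pr -> Ty )
( str -> a ) -> ( Base -> Ty )
( str -> a ) -> ( a -> Ty )
( str -> a ) -> ( a -> Pr )
( str -> a ) -> ( a -> Base )
( str -> a ) -> ( a -> str )

[Ty [Pr [Base ( [Ty [Pr [Base str]] -> [Ty [Pr [Base a]]]] )]] -> [Ty [Pr [Base ( [Ty [Pr [Base a]] -> [Ty [Pr [Base str]]]] )]]]]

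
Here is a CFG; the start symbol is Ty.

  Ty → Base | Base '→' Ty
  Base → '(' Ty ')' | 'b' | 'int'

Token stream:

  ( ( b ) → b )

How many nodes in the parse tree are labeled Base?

4

[Ty [Base ( [Ty [Base ( [Ty [Base b]] )] → [Ty [Base b]]] )]]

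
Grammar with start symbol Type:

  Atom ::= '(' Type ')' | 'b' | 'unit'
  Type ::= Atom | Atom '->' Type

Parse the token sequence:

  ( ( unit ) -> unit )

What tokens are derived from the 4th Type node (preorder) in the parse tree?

[Type [Atom ( [Type [Atom ( [Type [Atom unit]] )] -> [Type [Atom unit]]] )]]

unit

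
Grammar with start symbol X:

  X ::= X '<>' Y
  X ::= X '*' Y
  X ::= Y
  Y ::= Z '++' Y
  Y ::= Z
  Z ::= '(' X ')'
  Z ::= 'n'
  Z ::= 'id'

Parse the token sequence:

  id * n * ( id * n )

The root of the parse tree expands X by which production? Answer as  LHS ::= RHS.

[X [X [X [Y [Z id]]] * [Y [Z n]]] * [Y [Z ( [X [X [Y [Z id]]] * [Y [Z n]]] )]]]

X ::= X '*' Y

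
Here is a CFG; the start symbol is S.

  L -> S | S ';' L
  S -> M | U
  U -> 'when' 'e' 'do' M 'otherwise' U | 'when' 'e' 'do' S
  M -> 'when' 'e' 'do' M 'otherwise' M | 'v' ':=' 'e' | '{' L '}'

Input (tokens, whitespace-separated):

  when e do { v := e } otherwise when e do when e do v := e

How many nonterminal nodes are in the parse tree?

[S [U when e do [M { [L [S [M v := e]]] }] otherwise [U when e do [S [U when e do [S [M v := e]]]]]]]

11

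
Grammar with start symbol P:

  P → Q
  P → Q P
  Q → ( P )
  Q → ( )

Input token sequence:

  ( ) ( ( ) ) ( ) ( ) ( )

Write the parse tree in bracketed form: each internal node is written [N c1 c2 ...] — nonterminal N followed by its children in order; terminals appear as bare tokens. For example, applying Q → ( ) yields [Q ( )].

[P [Q ( )] [P [Q ( [P [Q ( )]] )] [P [Q ( )] [P [Q ( )] [P [Q ( )]]]]]]

P
Q P
( ) P
( ) Q P
( ) ( P ) P
( ) ( Q ) P
( ) ( ( ) ) P
( ) ( ( ) ) Q P
( ) ( ( ) ) ( ) P
( ) ( ( ) ) ( ) Q P
( ) ( ( ) ) ( ) ( ) P
( ) ( ( ) ) ( ) ( ) Q
( ) ( ( ) ) ( ) ( ) ( )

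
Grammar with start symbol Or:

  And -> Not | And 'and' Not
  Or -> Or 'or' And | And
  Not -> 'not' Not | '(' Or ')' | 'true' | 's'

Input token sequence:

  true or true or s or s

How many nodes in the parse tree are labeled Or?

4

[Or [Or [Or [Or [And [Not true]]] or [And [Not true]]] or [And [Not s]]] or [And [Not s]]]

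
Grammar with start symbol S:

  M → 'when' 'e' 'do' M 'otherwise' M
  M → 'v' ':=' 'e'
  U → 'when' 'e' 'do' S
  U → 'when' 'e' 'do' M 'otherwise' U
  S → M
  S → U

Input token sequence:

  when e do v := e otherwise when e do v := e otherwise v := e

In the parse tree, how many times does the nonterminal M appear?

5

[S [M when e do [M v := e] otherwise [M when e do [M v := e] otherwise [M v := e]]]]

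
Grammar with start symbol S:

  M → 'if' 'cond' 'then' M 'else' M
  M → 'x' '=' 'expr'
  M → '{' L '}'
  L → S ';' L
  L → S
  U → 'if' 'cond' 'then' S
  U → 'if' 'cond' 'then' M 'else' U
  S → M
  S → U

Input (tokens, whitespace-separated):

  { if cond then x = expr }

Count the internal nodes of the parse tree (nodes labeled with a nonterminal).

7

[S [M { [L [S [U if cond then [S [M x = expr]]]]] }]]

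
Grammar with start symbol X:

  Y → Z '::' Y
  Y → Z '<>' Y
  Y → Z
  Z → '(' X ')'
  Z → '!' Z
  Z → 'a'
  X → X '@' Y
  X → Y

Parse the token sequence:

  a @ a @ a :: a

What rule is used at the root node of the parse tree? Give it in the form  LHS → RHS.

X → X '@' Y

[X [X [X [Y [Z a]]] @ [Y [Z a]]] @ [Y [Z a] :: [Y [Z a]]]]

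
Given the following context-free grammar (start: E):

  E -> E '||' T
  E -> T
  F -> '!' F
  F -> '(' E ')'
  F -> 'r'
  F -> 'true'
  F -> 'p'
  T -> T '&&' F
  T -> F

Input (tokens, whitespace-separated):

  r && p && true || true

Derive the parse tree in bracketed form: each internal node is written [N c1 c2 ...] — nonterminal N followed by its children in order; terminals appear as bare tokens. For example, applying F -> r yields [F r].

E
E || T
T || T
T && F || T
T && F && F || T
F && F && F || T
r && F && F || T
r && p && F || T
r && p && true || T
r && p && true || F
r && p && true || true

[E [E [T [T [T [F r]] && [F p]] && [F true]]] || [T [F true]]]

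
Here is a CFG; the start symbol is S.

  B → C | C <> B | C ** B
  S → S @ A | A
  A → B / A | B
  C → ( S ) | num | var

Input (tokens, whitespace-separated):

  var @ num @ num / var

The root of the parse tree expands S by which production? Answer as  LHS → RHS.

[S [S [S [A [B [C var]]]] @ [A [B [C num]]]] @ [A [B [C num]] / [A [B [C var]]]]]

S → S @ A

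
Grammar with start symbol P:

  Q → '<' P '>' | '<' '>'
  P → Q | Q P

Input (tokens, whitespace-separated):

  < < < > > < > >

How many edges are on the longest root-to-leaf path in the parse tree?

[P [Q < [P [Q < [P [Q < >]] >] [P [Q < >]]] >]]

6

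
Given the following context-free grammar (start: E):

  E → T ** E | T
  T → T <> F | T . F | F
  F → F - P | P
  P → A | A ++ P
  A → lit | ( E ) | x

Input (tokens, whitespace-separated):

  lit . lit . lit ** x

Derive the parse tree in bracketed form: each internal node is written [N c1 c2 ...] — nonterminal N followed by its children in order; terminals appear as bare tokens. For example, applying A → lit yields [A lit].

[E [T [T [T [F [P [A lit]]]] . [F [P [A lit]]]] . [F [P [A lit]]]] ** [E [T [F [P [A x]]]]]]

E
T ** E
T . F ** E
T . F . F ** E
F . F . F ** E
P . F . F ** E
A . F . F ** E
lit . F . F ** E
lit . P . F ** E
lit . A . F ** E
lit . lit . F ** E
lit . lit . P ** E
lit . lit . A ** E
lit . lit . lit ** E
lit . lit . lit ** T
lit . lit . lit ** F
lit . lit . lit ** P
lit . lit . lit ** A
lit . lit . lit ** x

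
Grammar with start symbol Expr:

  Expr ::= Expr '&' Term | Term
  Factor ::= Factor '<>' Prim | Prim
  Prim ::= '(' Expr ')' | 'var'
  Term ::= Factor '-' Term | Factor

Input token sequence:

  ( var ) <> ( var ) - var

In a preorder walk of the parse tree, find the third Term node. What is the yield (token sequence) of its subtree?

[Expr [Term [Factor [Factor [Prim ( [Expr [Term [Factor [Prim var]]]] )]] <> [Prim ( [Expr [Term [Factor [Prim var]]]] )]] - [Term [Factor [Prim var]]]]]

var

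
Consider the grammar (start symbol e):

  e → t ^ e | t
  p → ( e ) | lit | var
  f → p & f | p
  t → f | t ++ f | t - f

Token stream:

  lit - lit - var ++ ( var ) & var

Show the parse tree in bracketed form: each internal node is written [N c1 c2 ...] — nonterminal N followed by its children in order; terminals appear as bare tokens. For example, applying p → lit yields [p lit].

e
t
t ++ f
t - f ++ f
t - f - f ++ f
f - f - f ++ f
p - f - f ++ f
lit - f - f ++ f
lit - p - f ++ f
lit - lit - f ++ f
lit - lit - p ++ f
lit - lit - var ++ f
lit - lit - var ++ p & f
lit - lit - var ++ ( e ) & f
lit - lit - var ++ ( t ) & f
lit - lit - var ++ ( f ) & f
lit - lit - var ++ ( p ) & f
lit - lit - var ++ ( var ) & f
lit - lit - var ++ ( var ) & p
lit - lit - var ++ ( var ) & var

[e [t [t [t [t [f [p lit]]] - [f [p lit]]] - [f [p var]]] ++ [f [p ( [e [t [f [p var]]]] )] & [f [p var]]]]]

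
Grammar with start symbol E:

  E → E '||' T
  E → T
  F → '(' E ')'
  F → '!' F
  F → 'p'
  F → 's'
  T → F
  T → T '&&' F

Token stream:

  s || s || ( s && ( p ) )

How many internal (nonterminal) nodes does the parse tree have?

[E [E [E [T [F s]]] || [T [F s]]] || [T [F ( [E [T [T [F s]] && [F ( [E [T [F p]]] )]]] )]]]

17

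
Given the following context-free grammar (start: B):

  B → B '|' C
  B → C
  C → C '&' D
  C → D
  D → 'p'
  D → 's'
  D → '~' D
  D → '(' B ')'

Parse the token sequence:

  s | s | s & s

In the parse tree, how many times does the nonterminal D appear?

[B [B [B [C [D s]]] | [C [D s]]] | [C [C [D s]] & [D s]]]

4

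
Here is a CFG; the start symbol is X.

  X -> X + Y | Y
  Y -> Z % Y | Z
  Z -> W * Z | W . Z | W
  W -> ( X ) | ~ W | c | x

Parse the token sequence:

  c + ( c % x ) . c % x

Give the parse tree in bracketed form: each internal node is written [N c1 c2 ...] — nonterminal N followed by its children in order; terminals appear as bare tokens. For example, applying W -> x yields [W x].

X
X + Y
Y + Y
Z + Y
W + Y
c + Y
c + Z % Y
c + W . Z % Y
c + ( X ) . Z % Y
c + ( Y ) . Z % Y
c + ( Z % Y ) . Z % Y
c + ( W % Y ) . Z % Y
c + ( c % Y ) . Z % Y
c + ( c % Z ) . Z % Y
c + ( c % W ) . Z % Y
c + ( c % x ) . Z % Y
c + ( c % x ) . W % Y
c + ( c % x ) . c % Y
c + ( c % x ) . c % Z
c + ( c % x ) . c % W
c + ( c % x ) . c % x

[X [X [Y [Z [W c]]]] + [Y [Z [W ( [X [Y [Z [W c]] % [Y [Z [W x]]]]] )] . [Z [W c]]] % [Y [Z [W x]]]]]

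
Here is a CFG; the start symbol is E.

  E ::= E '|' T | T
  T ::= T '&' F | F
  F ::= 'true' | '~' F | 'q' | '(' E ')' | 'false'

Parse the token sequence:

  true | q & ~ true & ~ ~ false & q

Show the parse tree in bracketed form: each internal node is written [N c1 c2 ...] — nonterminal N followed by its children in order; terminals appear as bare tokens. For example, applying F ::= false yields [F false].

E
E | T
T | T
F | T
true | T
true | T & F
true | T & F & F
true | T & F & F & F
true | F & F & F & F
true | q & F & F & F
true | q & ~ F & F & F
true | q & ~ true & F & F
true | q & ~ true & ~ F & F
true | q & ~ true & ~ ~ F & F
true | q & ~ true & ~ ~ false & F
true | q & ~ true & ~ ~ false & q

[E [E [T [F true]]] | [T [T [T [T [F q]] & [F ~ [F true]]] & [F ~ [F ~ [F false]]]] & [F q]]]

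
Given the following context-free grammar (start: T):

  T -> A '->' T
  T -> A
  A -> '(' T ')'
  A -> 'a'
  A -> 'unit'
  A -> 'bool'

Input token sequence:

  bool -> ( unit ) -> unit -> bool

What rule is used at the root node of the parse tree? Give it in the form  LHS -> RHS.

T -> A '->' T

[T [A bool] -> [T [A ( [T [A unit]] )] -> [T [A unit] -> [T [A bool]]]]]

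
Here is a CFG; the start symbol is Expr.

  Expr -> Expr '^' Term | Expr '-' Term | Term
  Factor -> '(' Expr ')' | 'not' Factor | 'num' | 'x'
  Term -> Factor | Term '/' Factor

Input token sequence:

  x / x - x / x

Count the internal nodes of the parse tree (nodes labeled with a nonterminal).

[Expr [Expr [Term [Term [Factor x]] / [Factor x]]] - [Term [Term [Factor x]] / [Factor x]]]

10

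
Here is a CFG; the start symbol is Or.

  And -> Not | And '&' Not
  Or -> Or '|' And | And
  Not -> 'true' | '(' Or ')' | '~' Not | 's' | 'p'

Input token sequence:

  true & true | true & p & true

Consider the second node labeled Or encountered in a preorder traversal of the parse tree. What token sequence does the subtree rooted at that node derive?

[Or [Or [And [And [Not true]] & [Not true]]] | [And [And [And [Not true]] & [Not p]] & [Not true]]]

true & true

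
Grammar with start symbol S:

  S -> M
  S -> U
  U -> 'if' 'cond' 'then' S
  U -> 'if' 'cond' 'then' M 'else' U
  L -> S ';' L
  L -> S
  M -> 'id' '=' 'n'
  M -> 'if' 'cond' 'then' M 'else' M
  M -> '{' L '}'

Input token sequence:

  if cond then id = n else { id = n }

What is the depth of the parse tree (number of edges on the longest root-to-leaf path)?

[S [M if cond then [M id = n] else [M { [L [S [M id = n]]] }]]]

6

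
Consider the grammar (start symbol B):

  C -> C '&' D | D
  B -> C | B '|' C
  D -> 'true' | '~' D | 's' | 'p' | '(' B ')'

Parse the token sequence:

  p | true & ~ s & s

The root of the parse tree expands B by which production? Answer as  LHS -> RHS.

[B [B [C [D p]]] | [C [C [C [D true]] & [D ~ [D s]]] & [D s]]]

B -> B '|' C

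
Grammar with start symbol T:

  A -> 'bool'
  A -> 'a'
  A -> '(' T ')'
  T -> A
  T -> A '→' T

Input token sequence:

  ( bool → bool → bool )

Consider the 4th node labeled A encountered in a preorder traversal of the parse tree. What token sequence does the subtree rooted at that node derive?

bool

[T [A ( [T [A bool] → [T [A bool] → [T [A bool]]]] )]]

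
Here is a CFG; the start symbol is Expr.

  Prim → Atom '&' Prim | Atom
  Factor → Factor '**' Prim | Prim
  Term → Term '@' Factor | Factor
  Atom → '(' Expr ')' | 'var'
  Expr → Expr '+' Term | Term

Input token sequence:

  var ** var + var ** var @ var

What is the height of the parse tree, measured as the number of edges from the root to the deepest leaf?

7

[Expr [Expr [Term [Factor [Factor [Prim [Atom var]]] ** [Prim [Atom var]]]]] + [Term [Term [Factor [Factor [Prim [Atom var]]] ** [Prim [Atom var]]]] @ [Factor [Prim [Atom var]]]]]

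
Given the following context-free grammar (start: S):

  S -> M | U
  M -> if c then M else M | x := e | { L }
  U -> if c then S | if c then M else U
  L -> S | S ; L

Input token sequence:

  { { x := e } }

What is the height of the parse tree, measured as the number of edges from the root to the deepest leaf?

8

[S [M { [L [S [M { [L [S [M x := e]]] }]]] }]]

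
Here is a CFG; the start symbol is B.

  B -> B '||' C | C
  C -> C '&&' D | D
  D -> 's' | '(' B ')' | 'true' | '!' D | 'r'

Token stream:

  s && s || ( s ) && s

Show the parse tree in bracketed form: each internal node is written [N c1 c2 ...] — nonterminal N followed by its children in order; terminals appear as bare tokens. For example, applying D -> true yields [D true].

B
B || C
C || C
C && D || C
D && D || C
s && D || C
s && s || C
s && s || C && D
s && s || D && D
s && s || ( B ) && D
s && s || ( C ) && D
s && s || ( D ) && D
s && s || ( s ) && D
s && s || ( s ) && s

[B [B [C [C [D s]] && [D s]]] || [C [C [D ( [B [C [D s]]] )]] && [D s]]]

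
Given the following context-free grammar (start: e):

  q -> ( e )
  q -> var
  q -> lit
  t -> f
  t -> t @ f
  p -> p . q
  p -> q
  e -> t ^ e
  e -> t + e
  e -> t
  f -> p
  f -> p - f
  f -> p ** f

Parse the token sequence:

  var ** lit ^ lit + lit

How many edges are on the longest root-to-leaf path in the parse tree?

7

[e [t [f [p [q var]] ** [f [p [q lit]]]]] ^ [e [t [f [p [q lit]]]] + [e [t [f [p [q lit]]]]]]]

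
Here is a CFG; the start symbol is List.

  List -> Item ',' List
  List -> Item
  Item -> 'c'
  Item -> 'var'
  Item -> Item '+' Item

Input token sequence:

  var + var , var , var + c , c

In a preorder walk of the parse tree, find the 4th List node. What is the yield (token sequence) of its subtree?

[List [Item [Item var] + [Item var]] , [List [Item var] , [List [Item [Item var] + [Item c]] , [List [Item c]]]]]

c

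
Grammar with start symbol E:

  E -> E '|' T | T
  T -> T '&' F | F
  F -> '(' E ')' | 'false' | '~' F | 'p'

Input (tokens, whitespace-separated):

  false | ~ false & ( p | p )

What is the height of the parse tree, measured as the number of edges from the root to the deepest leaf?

[E [E [T [F false]]] | [T [T [F ~ [F false]]] & [F ( [E [E [T [F p]]] | [T [F p]]] )]]]

7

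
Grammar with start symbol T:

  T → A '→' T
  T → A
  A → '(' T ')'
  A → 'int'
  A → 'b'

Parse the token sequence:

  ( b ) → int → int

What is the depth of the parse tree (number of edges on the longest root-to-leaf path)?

4

[T [A ( [T [A b]] )] → [T [A int] → [T [A int]]]]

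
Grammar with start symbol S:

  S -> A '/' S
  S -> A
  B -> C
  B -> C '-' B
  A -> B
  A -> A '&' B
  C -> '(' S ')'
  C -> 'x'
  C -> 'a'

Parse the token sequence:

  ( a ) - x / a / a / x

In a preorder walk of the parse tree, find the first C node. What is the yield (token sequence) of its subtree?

( a )

[S [A [B [C ( [S [A [B [C a]]]] )] - [B [C x]]]] / [S [A [B [C a]]] / [S [A [B [C a]]] / [S [A [B [C x]]]]]]]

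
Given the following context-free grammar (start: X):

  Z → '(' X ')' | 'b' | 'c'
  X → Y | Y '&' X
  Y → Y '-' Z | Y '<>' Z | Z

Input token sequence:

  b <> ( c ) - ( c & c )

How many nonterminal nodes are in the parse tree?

[X [Y [Y [Y [Z b]] <> [Z ( [X [Y [Z c]]] )]] - [Z ( [X [Y [Z c]] & [X [Y [Z c]]]] )]]]

16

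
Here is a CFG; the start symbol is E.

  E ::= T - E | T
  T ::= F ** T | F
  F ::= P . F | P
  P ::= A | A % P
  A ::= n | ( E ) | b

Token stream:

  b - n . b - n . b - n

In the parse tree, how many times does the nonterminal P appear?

[E [T [F [P [A b]]]] - [E [T [F [P [A n]] . [F [P [A b]]]]] - [E [T [F [P [A n]] . [F [P [A b]]]]] - [E [T [F [P [A n]]]]]]]]

6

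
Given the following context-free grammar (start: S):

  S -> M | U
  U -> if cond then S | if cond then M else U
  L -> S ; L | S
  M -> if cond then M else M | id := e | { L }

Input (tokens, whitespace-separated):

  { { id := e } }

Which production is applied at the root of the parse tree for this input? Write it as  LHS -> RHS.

[S [M { [L [S [M { [L [S [M id := e]]] }]]] }]]

S -> M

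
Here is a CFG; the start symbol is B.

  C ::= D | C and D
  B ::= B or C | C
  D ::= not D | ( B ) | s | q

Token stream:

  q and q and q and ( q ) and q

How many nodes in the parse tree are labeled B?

[B [C [C [C [C [C [D q]] and [D q]] and [D q]] and [D ( [B [C [D q]]] )]] and [D q]]]

2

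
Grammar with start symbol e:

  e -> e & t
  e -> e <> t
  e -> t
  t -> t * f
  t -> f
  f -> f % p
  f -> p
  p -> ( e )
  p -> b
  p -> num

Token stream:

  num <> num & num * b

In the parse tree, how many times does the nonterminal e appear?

[e [e [e [t [f [p num]]]] <> [t [f [p num]]]] & [t [t [f [p num]]] * [f [p b]]]]

3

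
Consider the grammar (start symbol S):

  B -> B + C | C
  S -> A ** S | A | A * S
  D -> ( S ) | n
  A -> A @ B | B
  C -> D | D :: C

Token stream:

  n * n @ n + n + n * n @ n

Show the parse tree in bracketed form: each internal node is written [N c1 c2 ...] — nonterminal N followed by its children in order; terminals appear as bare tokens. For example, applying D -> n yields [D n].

[S [A [B [C [D n]]]] * [S [A [A [B [C [D n]]]] @ [B [B [B [C [D n]]] + [C [D n]]] + [C [D n]]]] * [S [A [A [B [C [D n]]]] @ [B [C [D n]]]]]]]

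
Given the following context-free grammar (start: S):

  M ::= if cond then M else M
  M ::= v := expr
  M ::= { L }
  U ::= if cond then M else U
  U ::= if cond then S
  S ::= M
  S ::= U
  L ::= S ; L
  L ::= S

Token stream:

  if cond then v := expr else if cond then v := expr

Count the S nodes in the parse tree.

2

[S [U if cond then [M v := expr] else [U if cond then [S [M v := expr]]]]]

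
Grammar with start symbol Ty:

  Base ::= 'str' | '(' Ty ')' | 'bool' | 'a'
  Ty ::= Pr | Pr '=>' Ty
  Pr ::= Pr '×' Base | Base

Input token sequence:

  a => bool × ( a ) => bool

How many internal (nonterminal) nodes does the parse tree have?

[Ty [Pr [Base a]] => [Ty [Pr [Pr [Base bool]] × [Base ( [Ty [Pr [Base a]]] )]] => [Ty [Pr [Base bool]]]]]

14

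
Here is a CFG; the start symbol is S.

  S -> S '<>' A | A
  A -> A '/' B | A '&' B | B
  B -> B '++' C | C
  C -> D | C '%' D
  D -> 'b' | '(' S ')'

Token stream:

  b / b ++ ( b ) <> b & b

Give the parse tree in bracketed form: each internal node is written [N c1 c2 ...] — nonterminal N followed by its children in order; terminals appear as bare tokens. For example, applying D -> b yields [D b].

[S [S [A [A [B [C [D b]]]] / [B [B [C [D b]]] ++ [C [D ( [S [A [B [C [D b]]]]] )]]]]] <> [A [A [B [C [D b]]]] & [B [C [D b]]]]]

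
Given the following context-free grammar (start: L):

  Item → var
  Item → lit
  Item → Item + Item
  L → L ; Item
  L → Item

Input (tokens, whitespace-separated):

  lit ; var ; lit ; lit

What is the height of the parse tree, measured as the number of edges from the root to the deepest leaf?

5

[L [L [L [L [Item lit]] ; [Item var]] ; [Item lit]] ; [Item lit]]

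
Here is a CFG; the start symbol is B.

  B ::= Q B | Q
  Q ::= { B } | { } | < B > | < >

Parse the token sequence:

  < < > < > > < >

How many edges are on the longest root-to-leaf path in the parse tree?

5

[B [Q < [B [Q < >] [B [Q < >]]] >] [B [Q < >]]]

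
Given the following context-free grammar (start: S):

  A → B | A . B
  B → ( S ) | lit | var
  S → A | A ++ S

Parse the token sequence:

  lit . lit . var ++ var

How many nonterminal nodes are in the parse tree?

10

[S [A [A [A [B lit]] . [B lit]] . [B var]] ++ [S [A [B var]]]]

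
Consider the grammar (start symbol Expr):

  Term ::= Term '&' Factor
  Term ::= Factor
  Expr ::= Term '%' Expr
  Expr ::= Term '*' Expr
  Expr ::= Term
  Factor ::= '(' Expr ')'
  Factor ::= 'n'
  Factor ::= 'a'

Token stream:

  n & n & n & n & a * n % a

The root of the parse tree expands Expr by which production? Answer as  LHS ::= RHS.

Expr ::= Term '*' Expr

[Expr [Term [Term [Term [Term [Term [Factor n]] & [Factor n]] & [Factor n]] & [Factor n]] & [Factor a]] * [Expr [Term [Factor n]] % [Expr [Term [Factor a]]]]]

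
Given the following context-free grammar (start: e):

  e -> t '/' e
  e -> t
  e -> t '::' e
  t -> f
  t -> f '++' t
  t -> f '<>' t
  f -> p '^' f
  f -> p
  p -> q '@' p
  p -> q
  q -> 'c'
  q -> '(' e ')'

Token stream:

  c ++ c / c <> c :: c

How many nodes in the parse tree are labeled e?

[e [t [f [p [q c]]] ++ [t [f [p [q c]]]]] / [e [t [f [p [q c]]] <> [t [f [p [q c]]]]] :: [e [t [f [p [q c]]]]]]]

3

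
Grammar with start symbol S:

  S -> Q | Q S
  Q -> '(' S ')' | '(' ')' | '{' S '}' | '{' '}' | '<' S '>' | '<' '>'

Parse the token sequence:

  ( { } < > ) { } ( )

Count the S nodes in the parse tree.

5

[S [Q ( [S [Q { }] [S [Q < >]]] )] [S [Q { }] [S [Q ( )]]]]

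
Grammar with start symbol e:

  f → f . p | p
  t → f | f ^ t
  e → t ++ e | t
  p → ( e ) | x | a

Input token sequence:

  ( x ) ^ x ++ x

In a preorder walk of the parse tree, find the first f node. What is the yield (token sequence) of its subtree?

[e [t [f [p ( [e [t [f [p x]]]] )]] ^ [t [f [p x]]]] ++ [e [t [f [p x]]]]]

( x )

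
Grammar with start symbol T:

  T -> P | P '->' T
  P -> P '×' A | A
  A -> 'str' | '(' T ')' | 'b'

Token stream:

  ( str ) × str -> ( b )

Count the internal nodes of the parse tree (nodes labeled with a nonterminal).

14

[T [P [P [A ( [T [P [A str]]] )]] × [A str]] -> [T [P [A ( [T [P [A b]]] )]]]]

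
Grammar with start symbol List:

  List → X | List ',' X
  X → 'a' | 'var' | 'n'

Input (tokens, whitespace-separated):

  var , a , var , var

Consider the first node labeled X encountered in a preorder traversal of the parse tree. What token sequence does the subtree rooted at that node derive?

[List [List [List [List [X var]] , [X a]] , [X var]] , [X var]]

var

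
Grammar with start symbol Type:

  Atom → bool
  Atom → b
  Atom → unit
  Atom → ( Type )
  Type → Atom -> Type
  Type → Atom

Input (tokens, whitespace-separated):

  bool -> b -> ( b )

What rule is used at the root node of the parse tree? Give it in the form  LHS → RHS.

[Type [Atom bool] -> [Type [Atom b] -> [Type [Atom ( [Type [Atom b]] )]]]]

Type → Atom -> Type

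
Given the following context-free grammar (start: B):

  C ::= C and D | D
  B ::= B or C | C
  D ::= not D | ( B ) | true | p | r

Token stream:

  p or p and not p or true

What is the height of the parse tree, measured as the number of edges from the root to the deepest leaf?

[B [B [B [C [D p]]] or [C [C [D p]] and [D not [D p]]]] or [C [D true]]]

5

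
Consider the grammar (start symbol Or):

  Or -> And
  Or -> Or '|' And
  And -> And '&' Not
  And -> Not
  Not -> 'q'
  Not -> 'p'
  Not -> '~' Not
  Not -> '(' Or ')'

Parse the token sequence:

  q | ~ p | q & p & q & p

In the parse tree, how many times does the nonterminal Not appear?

7

[Or [Or [Or [And [Not q]]] | [And [Not ~ [Not p]]]] | [And [And [And [And [Not q]] & [Not p]] & [Not q]] & [Not p]]]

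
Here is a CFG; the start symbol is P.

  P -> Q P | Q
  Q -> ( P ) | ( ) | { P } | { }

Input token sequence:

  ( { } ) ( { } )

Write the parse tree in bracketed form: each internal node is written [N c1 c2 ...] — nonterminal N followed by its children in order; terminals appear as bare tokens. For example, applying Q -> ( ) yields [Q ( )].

[P [Q ( [P [Q { }]] )] [P [Q ( [P [Q { }]] )]]]

P
Q P
( P ) P
( Q ) P
( { } ) P
( { } ) Q
( { } ) ( P )
( { } ) ( Q )
( { } ) ( { } )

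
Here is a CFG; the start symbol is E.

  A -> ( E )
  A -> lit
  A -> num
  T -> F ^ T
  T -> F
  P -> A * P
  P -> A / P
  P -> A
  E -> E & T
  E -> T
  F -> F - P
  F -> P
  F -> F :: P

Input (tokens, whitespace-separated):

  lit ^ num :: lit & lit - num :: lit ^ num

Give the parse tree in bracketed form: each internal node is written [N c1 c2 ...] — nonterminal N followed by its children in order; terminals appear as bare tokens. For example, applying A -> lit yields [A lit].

[E [E [T [F [P [A lit]]] ^ [T [F [F [P [A num]]] :: [P [A lit]]]]]] & [T [F [F [F [P [A lit]]] - [P [A num]]] :: [P [A lit]]] ^ [T [F [P [A num]]]]]]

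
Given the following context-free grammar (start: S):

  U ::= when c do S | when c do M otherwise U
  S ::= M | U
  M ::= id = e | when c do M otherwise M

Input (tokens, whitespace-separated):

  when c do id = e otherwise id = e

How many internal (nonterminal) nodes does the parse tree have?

[S [M when c do [M id = e] otherwise [M id = e]]]

4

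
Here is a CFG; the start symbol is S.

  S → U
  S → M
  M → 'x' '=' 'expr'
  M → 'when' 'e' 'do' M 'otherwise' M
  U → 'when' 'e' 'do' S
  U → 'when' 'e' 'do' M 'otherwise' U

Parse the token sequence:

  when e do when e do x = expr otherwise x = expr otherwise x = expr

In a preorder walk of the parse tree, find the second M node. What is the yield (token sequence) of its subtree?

when e do x = expr otherwise x = expr

[S [M when e do [M when e do [M x = expr] otherwise [M x = expr]] otherwise [M x = expr]]]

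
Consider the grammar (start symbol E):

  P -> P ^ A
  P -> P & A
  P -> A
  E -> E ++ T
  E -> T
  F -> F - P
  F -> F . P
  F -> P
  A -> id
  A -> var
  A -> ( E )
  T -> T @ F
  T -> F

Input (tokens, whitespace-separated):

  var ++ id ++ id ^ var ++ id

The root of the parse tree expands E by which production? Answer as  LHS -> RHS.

[E [E [E [E [T [F [P [A var]]]]] ++ [T [F [P [A id]]]]] ++ [T [F [P [P [A id]] ^ [A var]]]]] ++ [T [F [P [A id]]]]]

E -> E ++ T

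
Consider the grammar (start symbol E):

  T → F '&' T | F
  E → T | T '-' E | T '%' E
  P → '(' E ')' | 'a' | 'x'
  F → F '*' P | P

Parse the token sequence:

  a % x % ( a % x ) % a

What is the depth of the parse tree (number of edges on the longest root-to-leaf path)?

[E [T [F [P a]]] % [E [T [F [P x]]] % [E [T [F [P ( [E [T [F [P a]]] % [E [T [F [P x]]]]] )]]] % [E [T [F [P a]]]]]]]

11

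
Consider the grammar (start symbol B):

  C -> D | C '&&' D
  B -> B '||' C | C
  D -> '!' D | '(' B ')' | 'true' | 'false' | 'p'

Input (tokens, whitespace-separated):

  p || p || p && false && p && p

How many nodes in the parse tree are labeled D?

[B [B [B [C [D p]]] || [C [D p]]] || [C [C [C [C [D p]] && [D false]] && [D p]] && [D p]]]

6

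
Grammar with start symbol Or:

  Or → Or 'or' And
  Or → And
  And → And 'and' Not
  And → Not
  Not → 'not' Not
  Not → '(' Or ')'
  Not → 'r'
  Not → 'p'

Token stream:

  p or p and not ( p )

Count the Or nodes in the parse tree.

3

[Or [Or [And [Not p]]] or [And [And [Not p]] and [Not not [Not ( [Or [And [Not p]]] )]]]]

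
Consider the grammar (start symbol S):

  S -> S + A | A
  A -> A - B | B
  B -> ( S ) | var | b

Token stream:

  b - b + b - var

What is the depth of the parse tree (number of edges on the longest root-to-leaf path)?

5

[S [S [A [A [B b]] - [B b]]] + [A [A [B b]] - [B var]]]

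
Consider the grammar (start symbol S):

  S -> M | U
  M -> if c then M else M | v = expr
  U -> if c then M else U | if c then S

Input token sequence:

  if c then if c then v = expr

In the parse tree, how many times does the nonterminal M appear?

[S [U if c then [S [U if c then [S [M v = expr]]]]]]

1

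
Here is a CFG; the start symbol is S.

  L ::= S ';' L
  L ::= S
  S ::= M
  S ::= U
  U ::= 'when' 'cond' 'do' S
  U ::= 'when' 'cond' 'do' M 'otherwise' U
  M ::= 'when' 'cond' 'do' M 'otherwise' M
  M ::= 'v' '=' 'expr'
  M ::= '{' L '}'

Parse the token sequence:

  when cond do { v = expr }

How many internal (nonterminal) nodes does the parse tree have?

7

[S [U when cond do [S [M { [L [S [M v = expr]]] }]]]]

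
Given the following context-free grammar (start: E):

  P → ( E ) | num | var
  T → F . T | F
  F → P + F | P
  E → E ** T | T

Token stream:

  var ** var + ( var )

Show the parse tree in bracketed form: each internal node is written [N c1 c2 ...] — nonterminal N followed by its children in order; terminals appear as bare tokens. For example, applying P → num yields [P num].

[E [E [T [F [P var]]]] ** [T [F [P var] + [F [P ( [E [T [F [P var]]]] )]]]]]

E
E ** T
T ** T
F ** T
P ** T
var ** T
var ** F
var ** P + F
var ** var + F
var ** var + P
var ** var + ( E )
var ** var + ( T )
var ** var + ( F )
var ** var + ( P )
var ** var + ( var )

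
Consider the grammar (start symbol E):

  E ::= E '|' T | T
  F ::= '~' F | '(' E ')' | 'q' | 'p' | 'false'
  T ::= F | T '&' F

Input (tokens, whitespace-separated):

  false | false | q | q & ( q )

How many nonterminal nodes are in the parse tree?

[E [E [E [E [T [F false]]] | [T [F false]]] | [T [F q]]] | [T [T [F q]] & [F ( [E [T [F q]]] )]]]

17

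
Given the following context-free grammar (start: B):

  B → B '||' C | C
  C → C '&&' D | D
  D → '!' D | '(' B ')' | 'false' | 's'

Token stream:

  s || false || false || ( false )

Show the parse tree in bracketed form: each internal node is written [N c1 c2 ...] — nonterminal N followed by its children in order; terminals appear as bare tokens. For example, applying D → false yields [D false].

[B [B [B [B [C [D s]]] || [C [D false]]] || [C [D false]]] || [C [D ( [B [C [D false]]] )]]]

B
B || C
B || C || C
B || C || C || C
C || C || C || C
D || C || C || C
s || C || C || C
s || D || C || C
s || false || C || C
s || false || D || C
s || false || false || C
s || false || false || D
s || false || false || ( B )
s || false || false || ( C )
s || false || false || ( D )
s || false || false || ( false )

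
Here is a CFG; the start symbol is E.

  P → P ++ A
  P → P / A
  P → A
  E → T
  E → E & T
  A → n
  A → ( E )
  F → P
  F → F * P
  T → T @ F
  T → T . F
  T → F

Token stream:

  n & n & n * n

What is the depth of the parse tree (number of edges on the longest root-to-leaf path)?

[E [E [E [T [F [P [A n]]]]] & [T [F [P [A n]]]]] & [T [F [F [P [A n]]] * [P [A n]]]]]

7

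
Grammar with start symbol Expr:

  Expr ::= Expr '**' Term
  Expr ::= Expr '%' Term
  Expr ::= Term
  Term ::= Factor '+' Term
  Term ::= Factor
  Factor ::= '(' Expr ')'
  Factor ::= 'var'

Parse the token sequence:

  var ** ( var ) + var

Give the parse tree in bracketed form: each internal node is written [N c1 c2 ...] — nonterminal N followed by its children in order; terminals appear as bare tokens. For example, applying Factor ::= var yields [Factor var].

Expr
Expr ** Term
Term ** Term
Factor ** Term
var ** Term
var ** Factor + Term
var ** ( Expr ) + Term
var ** ( Term ) + Term
var ** ( Factor ) + Term
var ** ( var ) + Term
var ** ( var ) + Factor
var ** ( var ) + var

[Expr [Expr [Term [Factor var]]] ** [Term [Factor ( [Expr [Term [Factor var]]] )] + [Term [Factor var]]]]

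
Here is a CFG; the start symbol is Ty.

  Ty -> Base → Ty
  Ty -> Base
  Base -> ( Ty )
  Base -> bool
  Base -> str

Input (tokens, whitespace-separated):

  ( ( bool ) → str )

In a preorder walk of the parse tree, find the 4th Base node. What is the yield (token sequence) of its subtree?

[Ty [Base ( [Ty [Base ( [Ty [Base bool]] )] → [Ty [Base str]]] )]]

str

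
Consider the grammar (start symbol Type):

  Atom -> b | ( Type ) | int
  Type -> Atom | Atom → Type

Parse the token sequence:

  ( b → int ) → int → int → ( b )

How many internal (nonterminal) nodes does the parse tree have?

14

[Type [Atom ( [Type [Atom b] → [Type [Atom int]]] )] → [Type [Atom int] → [Type [Atom int] → [Type [Atom ( [Type [Atom b]] )]]]]]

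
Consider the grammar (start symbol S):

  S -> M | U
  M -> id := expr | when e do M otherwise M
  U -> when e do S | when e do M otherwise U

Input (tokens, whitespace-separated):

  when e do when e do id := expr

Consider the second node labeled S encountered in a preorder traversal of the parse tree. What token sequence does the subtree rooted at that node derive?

[S [U when e do [S [U when e do [S [M id := expr]]]]]]

when e do id := expr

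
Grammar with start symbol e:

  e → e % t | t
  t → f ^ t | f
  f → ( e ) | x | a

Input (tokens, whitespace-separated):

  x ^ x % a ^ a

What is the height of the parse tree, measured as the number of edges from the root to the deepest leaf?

[e [e [t [f x] ^ [t [f x]]]] % [t [f a] ^ [t [f a]]]]

5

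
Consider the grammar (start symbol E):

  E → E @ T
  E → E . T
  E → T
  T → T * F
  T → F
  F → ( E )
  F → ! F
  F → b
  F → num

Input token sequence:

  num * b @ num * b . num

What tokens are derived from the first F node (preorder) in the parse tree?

num

[E [E [E [T [T [F num]] * [F b]]] @ [T [T [F num]] * [F b]]] . [T [F num]]]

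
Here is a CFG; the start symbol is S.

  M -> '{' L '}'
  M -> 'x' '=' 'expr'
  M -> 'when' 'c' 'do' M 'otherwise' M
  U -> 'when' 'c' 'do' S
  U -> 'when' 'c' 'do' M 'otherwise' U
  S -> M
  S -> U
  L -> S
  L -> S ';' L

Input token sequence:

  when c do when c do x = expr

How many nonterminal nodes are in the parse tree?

6

[S [U when c do [S [U when c do [S [M x = expr]]]]]]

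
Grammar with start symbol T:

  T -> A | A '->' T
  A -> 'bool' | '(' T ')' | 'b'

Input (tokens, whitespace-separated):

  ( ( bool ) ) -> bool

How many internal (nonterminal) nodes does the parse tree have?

[T [A ( [T [A ( [T [A bool]] )]] )] -> [T [A bool]]]

8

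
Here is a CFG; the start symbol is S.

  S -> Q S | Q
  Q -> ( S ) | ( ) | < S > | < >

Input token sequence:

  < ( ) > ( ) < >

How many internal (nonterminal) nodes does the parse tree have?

8

[S [Q < [S [Q ( )]] >] [S [Q ( )] [S [Q < >]]]]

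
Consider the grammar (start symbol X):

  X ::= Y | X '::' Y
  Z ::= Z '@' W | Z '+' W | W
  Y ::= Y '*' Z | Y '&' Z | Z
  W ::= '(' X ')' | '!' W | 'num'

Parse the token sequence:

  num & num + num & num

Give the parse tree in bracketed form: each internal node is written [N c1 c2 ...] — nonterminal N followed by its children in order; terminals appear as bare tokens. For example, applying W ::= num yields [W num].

X
Y
Y & Z
Y & Z & Z
Z & Z & Z
W & Z & Z
num & Z & Z
num & Z + W & Z
num & W + W & Z
num & num + W & Z
num & num + num & Z
num & num + num & W
num & num + num & num

[X [Y [Y [Y [Z [W num]]] & [Z [Z [W num]] + [W num]]] & [Z [W num]]]]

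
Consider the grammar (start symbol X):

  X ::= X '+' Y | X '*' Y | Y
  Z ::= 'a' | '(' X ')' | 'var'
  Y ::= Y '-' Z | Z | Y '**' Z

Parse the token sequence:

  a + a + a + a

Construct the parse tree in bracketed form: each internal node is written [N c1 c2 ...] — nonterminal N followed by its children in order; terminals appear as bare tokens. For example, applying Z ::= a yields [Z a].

[X [X [X [X [Y [Z a]]] + [Y [Z a]]] + [Y [Z a]]] + [Y [Z a]]]

X
X + Y
X + Y + Y
X + Y + Y + Y
Y + Y + Y + Y
Z + Y + Y + Y
a + Y + Y + Y
a + Z + Y + Y
a + a + Y + Y
a + a + Z + Y
a + a + a + Y
a + a + a + Z
a + a + a + a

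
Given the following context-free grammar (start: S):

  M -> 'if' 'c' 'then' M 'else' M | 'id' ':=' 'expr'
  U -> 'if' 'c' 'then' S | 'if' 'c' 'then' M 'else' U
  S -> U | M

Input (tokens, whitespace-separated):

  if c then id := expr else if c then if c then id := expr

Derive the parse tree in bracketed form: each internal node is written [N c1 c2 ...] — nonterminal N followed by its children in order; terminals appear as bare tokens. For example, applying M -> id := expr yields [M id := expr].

S
U
if c then M else U
if c then id := expr else U
if c then id := expr else if c then S
if c then id := expr else if c then U
if c then id := expr else if c then if c then S
if c then id := expr else if c then if c then M
if c then id := expr else if c then if c then id := expr

[S [U if c then [M id := expr] else [U if c then [S [U if c then [S [M id := expr]]]]]]]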